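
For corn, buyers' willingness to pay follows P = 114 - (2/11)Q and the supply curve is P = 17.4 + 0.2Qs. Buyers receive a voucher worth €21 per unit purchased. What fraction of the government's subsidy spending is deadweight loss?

Pre-subsidy: 114 - (2/11)Q = 17.4 + 0.2Q gives Q* = 253 and P* = 68.
With the rebate, buyers effectively pay Pb = Ps − 21, where Ps is the price sellers receive.
On the curves, Pb = 114 - (2/11)Q and Ps = 17.4 + 0.2Q; the wedge Ps − Pb = 21 gives 17.4 + 0.2Q − (114 - (2/11)Q) = 21, so Q' = 308.
Then Pb = 114 − (2/11)·308 = 58 and Ps = 17.4 + 0.2·308 = 79.
ΔCS = ½(253 + 308)(68 − 58) = 2805; ΔPS = ½(253 + 308)(79 − 68) = 3085.5.
Government spending = 21 × 308 = 6468.
DWL = ½ × 21 × (308 − 253) = 577.5; fraction = 577.5 / 6468 = 5/56.

DWL / government spending = 5/56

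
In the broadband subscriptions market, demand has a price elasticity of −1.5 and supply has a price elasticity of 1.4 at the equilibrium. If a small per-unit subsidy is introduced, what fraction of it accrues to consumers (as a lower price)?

For a small subsidy around the equilibrium, the benefit split depends on the relative slopes, which at a point are proportional to the elasticities.
Buyer share = εs/(εs + |εd|) = 1.4/(1.4 + 1.5) = 14/29; seller share = |εd|/(εs + |εd|) = 15/29.

Consumer share = 14/29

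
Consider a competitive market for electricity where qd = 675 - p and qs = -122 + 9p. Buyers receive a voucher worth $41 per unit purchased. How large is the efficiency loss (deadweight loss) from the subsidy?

Pre-subsidy: 675 - p = -122 + 9p gives p* = 79.7, q* = 595.3.
With the rebate, buyers effectively pay pb = ps − 41, where ps is the price sellers receive.
Demand in terms of ps becomes qd = 675 − 1(ps − 41) = 716 - ps. Setting this equal to supply: 716 - ps = -122 + 9ps, so ps = 83.8.
Buyers pay pb = 83.8 − 41 = 42.8; q' = -122 + 9·83.8 = 632.2.
The subsidy expands output by 632.2 − 595.3 = 36.9 past the efficient level; on those units the gap between marginal cost and willingness to pay runs from 0 up to 41.
DWL = ½ × 41 × 36.9 = 756.45.

Deadweight loss = $756.45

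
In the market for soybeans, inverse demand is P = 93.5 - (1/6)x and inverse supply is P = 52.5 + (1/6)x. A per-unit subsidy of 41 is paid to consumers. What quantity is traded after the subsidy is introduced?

Pre-subsidy: 93.5 - (1/6)x = 52.5 + (1/6)x gives x* = 123 and P* = 73.
With the rebate, buyers effectively pay Pb = Ps − 41, where Ps is the price sellers receive.
On the curves, Pb = 93.5 - (1/6)x and Ps = 52.5 + (1/6)x; the wedge Ps − Pb = 41 gives 52.5 + (1/6)x − (93.5 - (1/6)x) = 41, so x' = 246.
Then Pb = 93.5 − (1/6)·246 = 52.5 and Ps = 52.5 + (1/6)·246 = 93.5.

x' = 246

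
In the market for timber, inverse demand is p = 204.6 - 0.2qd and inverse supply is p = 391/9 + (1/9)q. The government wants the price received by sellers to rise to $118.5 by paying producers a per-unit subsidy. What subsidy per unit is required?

At a seller price of 118.5, quantity supplied is -391 + 9·118.5 = 675.5.
Buyers absorb 675.5 only when they pay pb = 204.6 − 0.2·675.5 = 69.5.
s = ps − pb = 118.5 − 69.5 = 49.

Required subsidy s = $49 per unit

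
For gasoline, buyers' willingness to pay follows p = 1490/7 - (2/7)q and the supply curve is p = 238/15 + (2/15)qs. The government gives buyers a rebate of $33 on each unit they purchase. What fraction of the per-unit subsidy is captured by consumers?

Pre-subsidy: 1490/7 - (2/7)q = 238/15 + (2/15)q gives q* = 5171/11 and p* = 864/11.
With the rebate, buyers effectively pay pb = ps − 33, where ps is the price sellers receive.
On the curves, pb = 1490/7 - (2/7)q and ps = 238/15 + (2/15)q; the wedge ps − pb = 33 gives 238/15 + (2/15)q − (1490/7 - (2/7)q) = 33, so q' = 24149/44.
Then pb = 1490/7 − (2/7)·(24149/44) = 1233/22 and ps = 238/15 + (2/15)·(24149/44) = 1959/22.
Buyers' price falls by p* − pb = 864/11 − 1233/22 = 22.5; sellers' price rises by ps − p* = 1959/22 − 864/11 = 10.5.
So consumers capture 22.5/33 = 15/22 of each unit of subsidy.

Consumer share = 15/22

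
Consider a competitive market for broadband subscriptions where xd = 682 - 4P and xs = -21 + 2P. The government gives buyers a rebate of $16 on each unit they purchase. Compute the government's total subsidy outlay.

Government cost = 11264/3

Pre-subsidy: 682 - 4P = -21 + 2P gives P* = 703/6, x* = 640/3.
With the rebate, buyers effectively pay Pb = Ps − 16, where Ps is the price sellers receive.
Demand in terms of Ps becomes xd = 682 − 4(Ps − 16) = 746 - 4Ps. Setting this equal to supply: 746 - 4Ps = -21 + 2Ps, so Ps = 767/6.
Buyers pay Pb = 767/6 − 16 = 671/6; x' = -21 + 2·(767/6) = 704/3.
Government outlay = subsidy × quantity = 16 × 704/3 = 11264/3.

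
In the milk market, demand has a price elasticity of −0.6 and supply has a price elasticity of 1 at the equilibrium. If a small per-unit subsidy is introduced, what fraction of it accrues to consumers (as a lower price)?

Consumer share = 0.625

For a small subsidy around the equilibrium, the benefit split depends on the relative slopes, which at a point are proportional to the elasticities.
Buyer share = εs/(εs + |εd|) = 1/(1 + 0.6) = 0.625; seller share = |εd|/(εs + |εd|) = 0.375.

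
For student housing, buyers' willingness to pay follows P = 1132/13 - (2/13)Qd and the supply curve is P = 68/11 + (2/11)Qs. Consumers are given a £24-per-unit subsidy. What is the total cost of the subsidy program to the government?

Government cost = £7500

Pre-subsidy: 1132/13 - (2/13)Q = 68/11 + (2/11)Q gives Q* = 241 and P* = 50.
With the rebate, buyers effectively pay Pb = Ps − 24, where Ps is the price sellers receive.
On the curves, Pb = 1132/13 - (2/13)Q and Ps = 68/11 + (2/11)Q; the wedge Ps − Pb = 24 gives 68/11 + (2/11)Q − (1132/13 - (2/13)Q) = 24, so Q' = 312.5.
Then Pb = 1132/13 − (2/13)·312.5 = 39 and Ps = 68/11 + (2/11)·312.5 = 63.
Government outlay = subsidy × quantity = 24 × 312.5 = 7500.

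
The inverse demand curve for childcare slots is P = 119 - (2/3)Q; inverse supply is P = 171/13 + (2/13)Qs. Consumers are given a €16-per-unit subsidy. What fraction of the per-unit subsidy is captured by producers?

Producer share = 0.1875

Pre-subsidy: 119 - (2/3)Q = 171/13 + (2/13)Q gives Q* = 129 and P* = 33.
With the rebate, buyers effectively pay Pb = Ps − 16, where Ps is the price sellers receive.
On the curves, Pb = 119 - (2/3)Q and Ps = 171/13 + (2/13)Q; the wedge Ps − Pb = 16 gives 171/13 + (2/13)Q − (119 - (2/3)Q) = 16, so Q' = 148.5.
Then Pb = 119 − (2/3)·148.5 = 20 and Ps = 171/13 + (2/13)·148.5 = 36.
Buyers' price falls by P* − Pb = 33 − 20 = 13; sellers' price rises by Ps − P* = 36 − 33 = 3.
So producers capture 3/16 = 0.1875 of each unit of subsidy.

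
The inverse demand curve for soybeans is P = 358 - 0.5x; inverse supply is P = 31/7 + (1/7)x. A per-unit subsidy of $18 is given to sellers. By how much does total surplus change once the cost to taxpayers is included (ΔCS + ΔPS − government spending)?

Net change in total surplus = -$252

Pre-subsidy: 358 - 0.5x = 31/7 + (1/7)x gives x* = 550 and P* = 83.
With the subsidy, sellers receive Ps = Pb + 18 for each unit, where Pb is the price buyers pay.
On the curves, Pb = 358 - 0.5x and Ps = 31/7 + (1/7)x; the wedge Ps − Pb = 18 gives 31/7 + (1/7)x − (358 - 0.5x) = 18, so x' = 578.
Then Pb = 358 − 0.5·578 = 69 and Ps = 31/7 + (1/7)·578 = 87.
ΔCS = ½(550 + 578)(83 − 69) = 7896; ΔPS = ½(550 + 578)(87 − 83) = 2256.
Government spending = 18 × 578 = 10404.
Net change = 7896 + 2256 − 10404 = -252. The loss equals the DWL triangle ½·18·28.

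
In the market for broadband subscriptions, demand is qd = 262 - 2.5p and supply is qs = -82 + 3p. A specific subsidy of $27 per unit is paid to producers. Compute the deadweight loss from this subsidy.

Deadweight loss = 10935/22

Pre-subsidy: 262 - 2.5p = -82 + 3p gives p* = 688/11, q* = 1162/11.
With the subsidy, sellers receive ps = pb + 27 for each unit, where pb is the price buyers pay.
Supply in terms of pb becomes qs = -82 + 3(pb + 27) = -1 + 3pb. Setting this equal to demand: 262 - 2.5pb = -1 + 3pb, so pb = 526/11.
Sellers receive ps = 526/11 + 27 = 823/11; q' = 262 − 2.5·(526/11) = 1567/11.
The subsidy expands output by 1567/11 − 1162/11 = 405/11 past the efficient level; on those units the gap between marginal cost and willingness to pay runs from 0 up to 27.
DWL = ½ × 27 × 405/11 = 10935/22.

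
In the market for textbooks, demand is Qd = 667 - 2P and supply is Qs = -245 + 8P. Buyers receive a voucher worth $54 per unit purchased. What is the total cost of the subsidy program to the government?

Pre-subsidy: 667 - 2P = -245 + 8P gives P* = 91.2, Q* = 484.6.
With the rebate, buyers effectively pay Pb = Ps − 54, where Ps is the price sellers receive.
Demand in terms of Ps becomes Qd = 667 − 2(Ps − 54) = 775 - 2Ps. Setting this equal to supply: 775 - 2Ps = -245 + 8Ps, so Ps = 102.
Buyers pay Pb = 102 − 54 = 48; Q' = -245 + 8·102 = 571.
Government outlay = subsidy × quantity = 54 × 571 = 30834.

Government cost = $30834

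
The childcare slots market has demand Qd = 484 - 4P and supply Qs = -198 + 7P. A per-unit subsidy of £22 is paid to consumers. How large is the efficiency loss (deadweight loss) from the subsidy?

Deadweight loss = £616

Pre-subsidy: 484 - 4P = -198 + 7P gives P* = 62, Q* = 236.
With the rebate, buyers effectively pay Pb = Ps − 22, where Ps is the price sellers receive.
Demand in terms of Ps becomes Qd = 484 − 4(Ps − 22) = 572 - 4Ps. Setting this equal to supply: 572 - 4Ps = -198 + 7Ps, so Ps = 70.
Buyers pay Pb = 70 − 22 = 48; Q' = -198 + 7·70 = 292.
The subsidy expands output by 292 − 236 = 56 past the efficient level; on those units the gap between marginal cost and willingness to pay runs from 0 up to 22.
DWL = ½ × 22 × 56 = 616.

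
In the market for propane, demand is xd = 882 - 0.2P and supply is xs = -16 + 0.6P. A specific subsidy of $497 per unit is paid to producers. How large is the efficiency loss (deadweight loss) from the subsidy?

Deadweight loss = $18525.675

Pre-subsidy: 882 - 0.2P = -16 + 0.6P gives P* = 1122.5, x* = 657.5.
With the subsidy, sellers receive Ps = Pb + 497 for each unit, where Pb is the price buyers pay.
Supply in terms of Pb becomes xs = -16 + 0.6(Pb + 497) = 282.2 + 0.6Pb. Setting this equal to demand: 882 - 0.2Pb = 282.2 + 0.6Pb, so Pb = 749.75.
Sellers receive Ps = 749.75 + 497 = 1246.75; x' = 882 − 0.2·749.75 = 732.05.
The subsidy expands output by 732.05 − 657.5 = 74.55 past the efficient level; on those units the gap between marginal cost and willingness to pay runs from 0 up to 497.
DWL = ½ × 497 × 74.55 = 18525.675.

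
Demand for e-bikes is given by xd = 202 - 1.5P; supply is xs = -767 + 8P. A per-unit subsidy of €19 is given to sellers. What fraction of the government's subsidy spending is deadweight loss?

Pre-subsidy: 202 - 1.5P = -767 + 8P gives P* = 102, x* = 49.
With the subsidy, sellers receive Ps = Pb + 19 for each unit, where Pb is the price buyers pay.
Supply in terms of Pb becomes xs = -767 + 8(Pb + 19) = -615 + 8Pb. Setting this equal to demand: 202 - 1.5Pb = -615 + 8Pb, so Pb = 86.
Sellers receive Ps = 86 + 19 = 105; x' = 202 − 1.5·86 = 73.
ΔCS = ½(49 + 73)(102 − 86) = 976; ΔPS = ½(49 + 73)(105 − 102) = 183.
Government spending = 19 × 73 = 1387.
DWL = ½ × 19 × (73 − 49) = 228; fraction = 228 / 1387 = 12/73.

DWL / government spending = 12/73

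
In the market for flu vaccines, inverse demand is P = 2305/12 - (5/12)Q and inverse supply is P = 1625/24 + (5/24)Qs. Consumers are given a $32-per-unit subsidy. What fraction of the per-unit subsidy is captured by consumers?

Consumer share = 2/3

Pre-subsidy: 2305/12 - (5/12)Q = 1625/24 + (5/24)Q gives Q* = 199 and P* = 655/6.
With the rebate, buyers effectively pay Pb = Ps − 32, where Ps is the price sellers receive.
On the curves, Pb = 2305/12 - (5/12)Q and Ps = 1625/24 + (5/24)Q; the wedge Ps − Pb = 32 gives 1625/24 + (5/24)Q − (2305/12 - (5/12)Q) = 32, so Q' = 250.2.
Then Pb = 2305/12 − (5/12)·250.2 = 527/6 and Ps = 1625/24 + (5/24)·250.2 = 719/6.
Buyers' price falls by P* − Pb = 655/6 − 527/6 = 64/3; sellers' price rises by Ps − P* = 719/6 − 655/6 = 32/3.
So consumers capture (64/3)/32 = 2/3 of each unit of subsidy.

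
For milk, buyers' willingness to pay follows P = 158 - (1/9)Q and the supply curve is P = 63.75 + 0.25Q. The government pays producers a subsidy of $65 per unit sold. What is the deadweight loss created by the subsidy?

Deadweight loss = $5850

Pre-subsidy: 158 - (1/9)Q = 63.75 + 0.25Q gives Q* = 261 and P* = 129.
With the subsidy, sellers receive Ps = Pb + 65 for each unit, where Pb is the price buyers pay.
On the curves, Pb = 158 - (1/9)Q and Ps = 63.75 + 0.25Q; the wedge Ps − Pb = 65 gives 63.75 + 0.25Q − (158 - (1/9)Q) = 65, so Q' = 441.
Then Pb = 158 − (1/9)·441 = 109 and Ps = 63.75 + 0.25·441 = 174.
The subsidy expands output by 441 − 261 = 180 past the efficient level; on those units the gap between marginal cost and willingness to pay runs from 0 up to 65.
DWL = ½ × 65 × 180 = 5850.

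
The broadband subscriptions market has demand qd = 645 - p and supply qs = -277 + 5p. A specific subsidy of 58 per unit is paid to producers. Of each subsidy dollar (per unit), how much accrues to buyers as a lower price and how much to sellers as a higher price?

Buyers gain 145/3 per unit; sellers gain 29/3 per unit

Pre-subsidy: 645 - p = -277 + 5p gives p* = 461/3, q* = 1474/3.
With the subsidy, sellers receive ps = pb + 58 for each unit, where pb is the price buyers pay.
Supply in terms of pb becomes qs = -277 + 5(pb + 58) = 13 + 5pb. Setting this equal to demand: 645 - pb = 13 + 5pb, so pb = 316/3.
Sellers receive ps = 316/3 + 58 = 490/3; q' = 645 − 1·(316/3) = 1619/3.
Buyers' price falls by p* − pb = 461/3 − 316/3 = 145/3; sellers' price rises by ps − p* = 490/3 − 461/3 = 29/3.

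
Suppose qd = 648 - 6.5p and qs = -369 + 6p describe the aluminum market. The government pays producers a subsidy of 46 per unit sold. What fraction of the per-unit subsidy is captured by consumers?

Pre-subsidy: 648 - 6.5p = -369 + 6p gives p* = 81.36, q* = 119.16.
With the subsidy, sellers receive ps = pb + 46 for each unit, where pb is the price buyers pay.
Supply in terms of pb becomes qs = -369 + 6(pb + 46) = -93 + 6pb. Setting this equal to demand: 648 - 6.5pb = -93 + 6pb, so pb = 59.28.
Sellers receive ps = 59.28 + 46 = 105.28; q' = 648 − 6.5·59.28 = 262.68.
Buyers' price falls by p* − pb = 81.36 − 59.28 = 22.08; sellers' price rises by ps − p* = 105.28 − 81.36 = 23.92.
So consumers capture 22.08/46 = 0.48 of each unit of subsidy.

Consumer share = 0.48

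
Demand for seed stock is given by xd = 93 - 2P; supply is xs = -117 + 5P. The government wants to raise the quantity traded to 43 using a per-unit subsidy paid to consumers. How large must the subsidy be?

Required subsidy s = 7 per unit

At x = 43, invert demand for the buyer price: Pb = (93 − 43)/2 = 25; invert supply for the seller price: Ps = (43 − (-117))/5 = 32.
The subsidy must fill the gap: s = Ps − Pb = 32 − 25 = 7.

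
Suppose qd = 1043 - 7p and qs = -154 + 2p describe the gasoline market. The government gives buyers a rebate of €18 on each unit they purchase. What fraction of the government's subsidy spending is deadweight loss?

Pre-subsidy: 1043 - 7p = -154 + 2p gives p* = 133, q* = 112.
With the rebate, buyers effectively pay pb = ps − 18, where ps is the price sellers receive.
Demand in terms of ps becomes qd = 1043 − 7(ps − 18) = 1169 - 7ps. Setting this equal to supply: 1169 - 7ps = -154 + 2ps, so ps = 147.
Buyers pay pb = 147 − 18 = 129; q' = -154 + 2·147 = 140.
ΔCS = ½(112 + 140)(133 − 129) = 504; ΔPS = ½(112 + 140)(147 − 133) = 1764.
Government spending = 18 × 140 = 2520.
DWL = ½ × 18 × (140 − 112) = 252; fraction = 252 / 2520 = 0.1.

DWL / government spending = 0.1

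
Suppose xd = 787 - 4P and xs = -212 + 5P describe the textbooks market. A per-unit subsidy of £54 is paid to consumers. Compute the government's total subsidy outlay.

Pre-subsidy: 787 - 4P = -212 + 5P gives P* = 111, x* = 343.
With the rebate, buyers effectively pay Pb = Ps − 54, where Ps is the price sellers receive.
Demand in terms of Ps becomes xd = 787 − 4(Ps − 54) = 1003 - 4Ps. Setting this equal to supply: 1003 - 4Ps = -212 + 5Ps, so Ps = 135.
Buyers pay Pb = 135 − 54 = 81; x' = -212 + 5·135 = 463.
Government outlay = subsidy × quantity = 54 × 463 = 25002.

Government cost = £25002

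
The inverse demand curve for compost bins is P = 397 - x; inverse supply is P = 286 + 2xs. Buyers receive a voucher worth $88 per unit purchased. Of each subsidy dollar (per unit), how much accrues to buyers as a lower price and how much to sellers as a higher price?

Pre-subsidy: 397 - x = 286 + 2x gives x* = 37 and P* = 360.
With the rebate, buyers effectively pay Pb = Ps − 88, where Ps is the price sellers receive.
On the curves, Pb = 397 - x and Ps = 286 + 2x; the wedge Ps − Pb = 88 gives 286 + 2x − (397 - x) = 88, so x' = 199/3.
Then Pb = 397 − 1·(199/3) = 992/3 and Ps = 286 + 2·(199/3) = 1256/3.
Buyers' price falls by P* − Pb = 360 − 992/3 = 88/3; sellers' price rises by Ps − P* = 1256/3 − 360 = 176/3.

Buyers gain 88/3 per unit; sellers gain 176/3 per unit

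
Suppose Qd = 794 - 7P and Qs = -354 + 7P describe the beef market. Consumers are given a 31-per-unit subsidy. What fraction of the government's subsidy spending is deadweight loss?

Pre-subsidy: 794 - 7P = -354 + 7P gives P* = 82, Q* = 220.
With the rebate, buyers effectively pay Pb = Ps − 31, where Ps is the price sellers receive.
Demand in terms of Ps becomes Qd = 794 − 7(Ps − 31) = 1011 - 7Ps. Setting this equal to supply: 1011 - 7Ps = -354 + 7Ps, so Ps = 97.5.
Buyers pay Pb = 97.5 − 31 = 66.5; Q' = -354 + 7·97.5 = 328.5.
ΔCS = ½(220 + 328.5)(82 − 66.5) = 4250.875; ΔPS = ½(220 + 328.5)(97.5 − 82) = 4250.875.
Government spending = 31 × 328.5 = 10183.5.
DWL = ½ × 31 × (328.5 − 220) = 1681.75; fraction = 1681.75 / 10183.5 = 217/1314.

DWL / government spending = 217/1314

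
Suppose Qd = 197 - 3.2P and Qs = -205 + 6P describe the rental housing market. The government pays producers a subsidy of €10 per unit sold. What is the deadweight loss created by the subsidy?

Pre-subsidy: 197 - 3.2P = -205 + 6P gives P* = 1005/23, Q* = 1315/23.
With the subsidy, sellers receive Ps = Pb + 10 for each unit, where Pb is the price buyers pay.
Supply in terms of Pb becomes Qs = -205 + 6(Pb + 10) = -145 + 6Pb. Setting this equal to demand: 197 - 3.2Pb = -145 + 6Pb, so Pb = 855/23.
Sellers receive Ps = 855/23 + 10 = 1085/23; Q' = 197 − 3.2·(855/23) = 1795/23.
The subsidy expands output by 1795/23 − 1315/23 = 480/23 past the efficient level; on those units the gap between marginal cost and willingness to pay runs from 0 up to 10.
DWL = ½ × 10 × 480/23 = 2400/23.

Deadweight loss = 2400/23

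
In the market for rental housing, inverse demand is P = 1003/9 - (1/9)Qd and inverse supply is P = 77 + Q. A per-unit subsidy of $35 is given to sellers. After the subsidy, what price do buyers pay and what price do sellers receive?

Buyers pay $104.5; sellers receive $139.5

Pre-subsidy: 1003/9 - (1/9)Q = 77 + Q gives Q* = 31 and P* = 108.
With the subsidy, sellers receive Ps = Pb + 35 for each unit, where Pb is the price buyers pay.
On the curves, Pb = 1003/9 - (1/9)Q and Ps = 77 + Q; the wedge Ps − Pb = 35 gives 77 + Q − (1003/9 - (1/9)Q) = 35, so Q' = 62.5.
Then Pb = 1003/9 − (1/9)·62.5 = 104.5 and Ps = 77 + 1·62.5 = 139.5.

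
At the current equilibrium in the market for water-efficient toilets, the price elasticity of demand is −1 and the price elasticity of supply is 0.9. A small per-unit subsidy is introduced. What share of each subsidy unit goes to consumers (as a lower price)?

Consumer share = 9/19

For a small subsidy around the equilibrium, the benefit split depends on the relative slopes, which at a point are proportional to the elasticities.
Buyer share = εs/(εs + |εd|) = 0.9/(0.9 + 1) = 9/19; seller share = |εd|/(εs + |εd|) = 10/19.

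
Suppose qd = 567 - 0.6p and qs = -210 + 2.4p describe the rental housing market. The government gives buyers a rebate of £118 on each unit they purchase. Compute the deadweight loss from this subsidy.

Pre-subsidy: 567 - 0.6p = -210 + 2.4p gives p* = 259, q* = 411.6.
With the rebate, buyers effectively pay pb = ps − 118, where ps is the price sellers receive.
Demand in terms of ps becomes qd = 567 − 0.6(ps − 118) = 637.8 - 0.6ps. Setting this equal to supply: 637.8 - 0.6ps = -210 + 2.4ps, so ps = 282.6.
Buyers pay pb = 282.6 − 118 = 164.6; q' = -210 + 2.4·282.6 = 468.24.
The subsidy expands output by 468.24 − 411.6 = 56.64 past the efficient level; on those units the gap between marginal cost and willingness to pay runs from 0 up to 118.
DWL = ½ × 118 × 56.64 = 3341.76.

Deadweight loss = £3341.76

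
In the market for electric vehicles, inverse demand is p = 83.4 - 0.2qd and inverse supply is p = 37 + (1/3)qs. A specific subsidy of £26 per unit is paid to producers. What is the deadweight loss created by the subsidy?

Deadweight loss = £633.75

Pre-subsidy: 83.4 - 0.2q = 37 + (1/3)q gives q* = 87 and p* = 66.
With the subsidy, sellers receive ps = pb + 26 for each unit, where pb is the price buyers pay.
On the curves, pb = 83.4 - 0.2q and ps = 37 + (1/3)q; the wedge ps − pb = 26 gives 37 + (1/3)q − (83.4 - 0.2q) = 26, so q' = 135.75.
Then pb = 83.4 − 0.2·135.75 = 56.25 and ps = 37 + (1/3)·135.75 = 82.25.
The subsidy expands output by 135.75 − 87 = 48.75 past the efficient level; on those units the gap between marginal cost and willingness to pay runs from 0 up to 26.
DWL = ½ × 26 × 48.75 = 633.75.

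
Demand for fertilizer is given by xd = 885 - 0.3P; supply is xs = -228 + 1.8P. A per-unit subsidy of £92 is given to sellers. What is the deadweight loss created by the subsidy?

Pre-subsidy: 885 - 0.3P = -228 + 1.8P gives P* = 530, x* = 726.
With the subsidy, sellers receive Ps = Pb + 92 for each unit, where Pb is the price buyers pay.
Supply in terms of Pb becomes xs = -228 + 1.8(Pb + 92) = -62.4 + 1.8Pb. Setting this equal to demand: 885 - 0.3Pb = -62.4 + 1.8Pb, so Pb = 3158/7.
Sellers receive Ps = 3158/7 + 92 = 3802/7; x' = 885 − 0.3·(3158/7) = 26238/35.
The subsidy expands output by 26238/35 − 726 = 828/35 past the efficient level; on those units the gap between marginal cost and willingness to pay runs from 0 up to 92.
DWL = ½ × 92 × 828/35 = 38088/35.

Deadweight loss = 38088/35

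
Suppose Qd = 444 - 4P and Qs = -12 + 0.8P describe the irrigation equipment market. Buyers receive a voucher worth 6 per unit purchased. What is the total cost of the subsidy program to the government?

Government cost = 408

Pre-subsidy: 444 - 4P = -12 + 0.8P gives P* = 95, Q* = 64.
With the rebate, buyers effectively pay Pb = Ps − 6, where Ps is the price sellers receive.
Demand in terms of Ps becomes Qd = 444 − 4(Ps − 6) = 468 - 4Ps. Setting this equal to supply: 468 - 4Ps = -12 + 0.8Ps, so Ps = 100.
Buyers pay Pb = 100 − 6 = 94; Q' = -12 + 0.8·100 = 68.
Government outlay = subsidy × quantity = 6 × 68 = 408.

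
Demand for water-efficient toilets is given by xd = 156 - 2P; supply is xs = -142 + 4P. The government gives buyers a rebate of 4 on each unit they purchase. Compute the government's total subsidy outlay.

Pre-subsidy: 156 - 2P = -142 + 4P gives P* = 149/3, x* = 170/3.
With the rebate, buyers effectively pay Pb = Ps − 4, where Ps is the price sellers receive.
Demand in terms of Ps becomes xd = 156 − 2(Ps − 4) = 164 - 2Ps. Setting this equal to supply: 164 - 2Ps = -142 + 4Ps, so Ps = 51.
Buyers pay Pb = 51 − 4 = 47; x' = -142 + 4·51 = 62.
Government outlay = subsidy × quantity = 4 × 62 = 248.

Government cost = 248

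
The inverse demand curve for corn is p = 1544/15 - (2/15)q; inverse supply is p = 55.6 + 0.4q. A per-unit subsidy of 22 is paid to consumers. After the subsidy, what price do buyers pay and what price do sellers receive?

Buyers pay 85.6; sellers receive 107.6

Pre-subsidy: 1544/15 - (2/15)q = 55.6 + 0.4q gives q* = 88.75 and p* = 91.1.
With the rebate, buyers effectively pay pb = ps − 22, where ps is the price sellers receive.
On the curves, pb = 1544/15 - (2/15)q and ps = 55.6 + 0.4q; the wedge ps − pb = 22 gives 55.6 + 0.4q − (1544/15 - (2/15)q) = 22, so q' = 130.
Then pb = 1544/15 − (2/15)·130 = 85.6 and ps = 55.6 + 0.4·130 = 107.6.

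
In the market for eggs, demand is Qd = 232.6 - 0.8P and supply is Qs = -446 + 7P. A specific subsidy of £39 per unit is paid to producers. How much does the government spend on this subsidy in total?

Government cost = £7449

Pre-subsidy: 232.6 - 0.8P = -446 + 7P gives P* = 87, Q* = 163.
With the subsidy, sellers receive Ps = Pb + 39 for each unit, where Pb is the price buyers pay.
Supply in terms of Pb becomes Qs = -446 + 7(Pb + 39) = -173 + 7Pb. Setting this equal to demand: 232.6 - 0.8Pb = -173 + 7Pb, so Pb = 52.
Sellers receive Ps = 52 + 39 = 91; Q' = 232.6 − 0.8·52 = 191.
Government outlay = subsidy × quantity = 39 × 191 = 7449.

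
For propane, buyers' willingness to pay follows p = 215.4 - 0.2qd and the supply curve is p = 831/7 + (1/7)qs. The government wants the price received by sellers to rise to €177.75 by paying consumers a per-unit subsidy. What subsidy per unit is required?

Required subsidy s = €45 per unit

At a seller price of 177.75, quantity supplied is -831 + 7·177.75 = 413.25.
Buyers absorb 413.25 only when they pay pb = 215.4 − 0.2·413.25 = 132.75.
s = ps − pb = 177.75 − 132.75 = 45.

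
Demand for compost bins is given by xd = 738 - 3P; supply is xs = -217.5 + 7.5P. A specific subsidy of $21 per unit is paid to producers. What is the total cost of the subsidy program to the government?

Government cost = $10710

Pre-subsidy: 738 - 3P = -217.5 + 7.5P gives P* = 91, x* = 465.
With the subsidy, sellers receive Ps = Pb + 21 for each unit, where Pb is the price buyers pay.
Supply in terms of Pb becomes xs = -217.5 + 7.5(Pb + 21) = -60 + 7.5Pb. Setting this equal to demand: 738 - 3Pb = -60 + 7.5Pb, so Pb = 76.
Sellers receive Ps = 76 + 21 = 97; x' = 738 − 3·76 = 510.
Government outlay = subsidy × quantity = 21 × 510 = 10710.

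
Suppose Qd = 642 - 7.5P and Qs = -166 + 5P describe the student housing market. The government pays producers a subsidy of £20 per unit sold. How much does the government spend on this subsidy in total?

Pre-subsidy: 642 - 7.5P = -166 + 5P gives P* = 64.64, Q* = 157.2.
With the subsidy, sellers receive Ps = Pb + 20 for each unit, where Pb is the price buyers pay.
Supply in terms of Pb becomes Qs = -166 + 5(Pb + 20) = -66 + 5Pb. Setting this equal to demand: 642 - 7.5Pb = -66 + 5Pb, so Pb = 56.64.
Sellers receive Ps = 56.64 + 20 = 76.64; Q' = 642 − 7.5·56.64 = 217.2.
Government outlay = subsidy × quantity = 20 × 217.2 = 4344.

Government cost = £4344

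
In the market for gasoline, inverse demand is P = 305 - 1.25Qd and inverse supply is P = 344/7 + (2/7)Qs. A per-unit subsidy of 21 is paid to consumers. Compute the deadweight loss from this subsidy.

Pre-subsidy: 305 - 1.25Q = 344/7 + (2/7)Q gives Q* = 7164/43 and P* = 4160/43.
With the rebate, buyers effectively pay Pb = Ps − 21, where Ps is the price sellers receive.
On the curves, Pb = 305 - 1.25Q and Ps = 344/7 + (2/7)Q; the wedge Ps − Pb = 21 gives 344/7 + (2/7)Q − (305 - 1.25Q) = 21, so Q' = 7752/43.
Then Pb = 305 − 1.25·(7752/43) = 3425/43 and Ps = 344/7 + (2/7)·(7752/43) = 4328/43.
The subsidy expands output by 7752/43 − 7164/43 = 588/43 past the efficient level; on those units the gap between marginal cost and willingness to pay runs from 0 up to 21.
DWL = ½ × 21 × 588/43 = 6174/43.

Deadweight loss = 6174/43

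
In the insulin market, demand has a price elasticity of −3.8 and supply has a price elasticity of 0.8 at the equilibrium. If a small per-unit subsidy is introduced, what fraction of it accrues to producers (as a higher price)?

For a small subsidy around the equilibrium, the benefit split depends on the relative slopes, which at a point are proportional to the elasticities.
Buyer share = εs/(εs + |εd|) = 0.8/(0.8 + 3.8) = 4/23; seller share = |εd|/(εs + |εd|) = 19/23.
So producers capture 19/23 of the subsidy.

Producer share = 19/23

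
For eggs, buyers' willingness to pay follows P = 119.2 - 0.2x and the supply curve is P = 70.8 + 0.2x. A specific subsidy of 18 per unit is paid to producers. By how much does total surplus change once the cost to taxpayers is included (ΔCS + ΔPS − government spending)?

Net change in total surplus = -405

Pre-subsidy: 119.2 - 0.2x = 70.8 + 0.2x gives x* = 121 and P* = 95.
With the subsidy, sellers receive Ps = Pb + 18 for each unit, where Pb is the price buyers pay.
On the curves, Pb = 119.2 - 0.2x and Ps = 70.8 + 0.2x; the wedge Ps − Pb = 18 gives 70.8 + 0.2x − (119.2 - 0.2x) = 18, so x' = 166.
Then Pb = 119.2 − 0.2·166 = 86 and Ps = 70.8 + 0.2·166 = 104.
ΔCS = ½(121 + 166)(95 − 86) = 1291.5; ΔPS = ½(121 + 166)(104 − 95) = 1291.5.
Government spending = 18 × 166 = 2988.
Net change = 1291.5 + 1291.5 − 2988 = -405. The loss equals the DWL triangle ½·18·45.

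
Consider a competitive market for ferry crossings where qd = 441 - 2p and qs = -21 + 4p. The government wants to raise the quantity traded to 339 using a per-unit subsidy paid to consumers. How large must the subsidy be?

At q = 339, invert demand for the buyer price: pb = (441 − 339)/2 = 51; invert supply for the seller price: ps = (339 − (-21))/4 = 90.
The subsidy must fill the gap: s = ps − pb = 90 − 51 = 39.

Required subsidy s = 39 per unit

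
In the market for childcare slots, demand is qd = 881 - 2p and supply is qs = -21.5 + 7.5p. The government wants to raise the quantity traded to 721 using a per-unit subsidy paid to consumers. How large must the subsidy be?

Required subsidy s = 19 per unit

At q = 721, invert demand for the buyer price: pb = (881 − 721)/2 = 80; invert supply for the seller price: ps = (721 − (-21.5))/7.5 = 99.
The subsidy must fill the gap: s = ps − pb = 99 − 80 = 19.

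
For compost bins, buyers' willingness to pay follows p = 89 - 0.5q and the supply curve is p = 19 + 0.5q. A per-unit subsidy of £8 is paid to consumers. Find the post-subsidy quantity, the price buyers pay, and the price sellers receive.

Pre-subsidy: 89 - 0.5q = 19 + 0.5q gives q* = 70 and p* = 54.
With the rebate, buyers effectively pay pb = ps − 8, where ps is the price sellers receive.
On the curves, pb = 89 - 0.5q and ps = 19 + 0.5q; the wedge ps − pb = 8 gives 19 + 0.5q − (89 - 0.5q) = 8, so q' = 78.
Then pb = 89 − 0.5·78 = 50 and ps = 19 + 0.5·78 = 58.

q' = 78; buyers pay £50; sellers receive £58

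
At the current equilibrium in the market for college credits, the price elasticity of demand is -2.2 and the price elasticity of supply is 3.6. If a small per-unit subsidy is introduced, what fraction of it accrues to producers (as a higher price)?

For a small subsidy around the equilibrium, the benefit split depends on the relative slopes, which at a point are proportional to the elasticities.
Buyer share = εs/(εs + |εd|) = 3.6/(3.6 + 2.2) = 18/29; seller share = |εd|/(εs + |εd|) = 11/29.
So producers capture 11/29 of the subsidy.

Producer share = 11/29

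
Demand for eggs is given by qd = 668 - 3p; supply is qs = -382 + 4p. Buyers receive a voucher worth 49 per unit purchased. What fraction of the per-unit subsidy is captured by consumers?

Consumer share = 4/7

Pre-subsidy: 668 - 3p = -382 + 4p gives p* = 150, q* = 218.
With the rebate, buyers effectively pay pb = ps − 49, where ps is the price sellers receive.
Demand in terms of ps becomes qd = 668 − 3(ps − 49) = 815 - 3ps. Setting this equal to supply: 815 - 3ps = -382 + 4ps, so ps = 171.
Buyers pay pb = 171 − 49 = 122; q' = -382 + 4·171 = 302.
Buyers' price falls by p* − pb = 150 − 122 = 28; sellers' price rises by ps − p* = 171 − 150 = 21.
So consumers capture 28/49 = 4/7 of each unit of subsidy.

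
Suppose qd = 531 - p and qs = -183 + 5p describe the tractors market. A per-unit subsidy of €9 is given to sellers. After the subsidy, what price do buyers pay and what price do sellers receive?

Pre-subsidy: 531 - p = -183 + 5p gives p* = 119, q* = 412.
With the subsidy, sellers receive ps = pb + 9 for each unit, where pb is the price buyers pay.
Supply in terms of pb becomes qs = -183 + 5(pb + 9) = -138 + 5pb. Setting this equal to demand: 531 - pb = -138 + 5pb, so pb = 111.5.
Sellers receive ps = 111.5 + 9 = 120.5; q' = 531 − 1·111.5 = 419.5.

Buyers pay €111.5; sellers receive €120.5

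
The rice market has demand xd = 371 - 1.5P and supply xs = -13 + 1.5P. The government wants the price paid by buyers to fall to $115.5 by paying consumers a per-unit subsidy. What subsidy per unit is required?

At a buyer price of 115.5, quantity demanded is 371 − 1.5·115.5 = 197.75.
Sellers supply 197.75 only when they receive Ps with -13 + 1.5·Ps = 197.75, i.e. Ps = 140.5.
s = Ps − Pb = 140.5 − 115.5 = 25.

Required subsidy s = $25 per unit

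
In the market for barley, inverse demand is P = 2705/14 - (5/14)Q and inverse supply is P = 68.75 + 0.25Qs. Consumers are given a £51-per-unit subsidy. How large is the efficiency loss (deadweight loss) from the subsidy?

Deadweight loss = £2142

Pre-subsidy: 2705/14 - (5/14)Q = 68.75 + 0.25Q gives Q* = 205 and P* = 120.
With the rebate, buyers effectively pay Pb = Ps − 51, where Ps is the price sellers receive.
On the curves, Pb = 2705/14 - (5/14)Q and Ps = 68.75 + 0.25Q; the wedge Ps − Pb = 51 gives 68.75 + 0.25Q − (2705/14 - (5/14)Q) = 51, so Q' = 289.
Then Pb = 2705/14 − (5/14)·289 = 90 and Ps = 68.75 + 0.25·289 = 141.
The subsidy expands output by 289 − 205 = 84 past the efficient level; on those units the gap between marginal cost and willingness to pay runs from 0 up to 51.
DWL = ½ × 51 × 84 = 2142.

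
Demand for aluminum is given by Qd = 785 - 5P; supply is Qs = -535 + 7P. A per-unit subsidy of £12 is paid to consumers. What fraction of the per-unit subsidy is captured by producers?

Pre-subsidy: 785 - 5P = -535 + 7P gives P* = 110, Q* = 235.
With the rebate, buyers effectively pay Pb = Ps − 12, where Ps is the price sellers receive.
Demand in terms of Ps becomes Qd = 785 − 5(Ps − 12) = 845 - 5Ps. Setting this equal to supply: 845 - 5Ps = -535 + 7Ps, so Ps = 115.
Buyers pay Pb = 115 − 12 = 103; Q' = -535 + 7·115 = 270.
Buyers' price falls by P* − Pb = 110 − 103 = 7; sellers' price rises by Ps − P* = 115 − 110 = 5.
So producers capture 5/12 = 5/12 of each unit of subsidy.

Producer share = 5/12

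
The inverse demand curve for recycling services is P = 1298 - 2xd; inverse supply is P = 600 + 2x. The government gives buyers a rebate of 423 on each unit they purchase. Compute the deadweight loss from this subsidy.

Pre-subsidy: 1298 - 2x = 600 + 2x gives x* = 174.5 and P* = 949.
With the rebate, buyers effectively pay Pb = Ps − 423, where Ps is the price sellers receive.
On the curves, Pb = 1298 - 2x and Ps = 600 + 2x; the wedge Ps − Pb = 423 gives 600 + 2x − (1298 - 2x) = 423, so x' = 280.25.
Then Pb = 1298 − 2·280.25 = 737.5 and Ps = 600 + 2·280.25 = 1160.5.
The subsidy expands output by 280.25 − 174.5 = 105.75 past the efficient level; on those units the gap between marginal cost and willingness to pay runs from 0 up to 423.
DWL = ½ × 423 × 105.75 = 22366.125.

Deadweight loss = 22366.125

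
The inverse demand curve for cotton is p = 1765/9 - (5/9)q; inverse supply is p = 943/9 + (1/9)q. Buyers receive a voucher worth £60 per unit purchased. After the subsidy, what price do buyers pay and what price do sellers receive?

Buyers pay £70; sellers receive £130

Pre-subsidy: 1765/9 - (5/9)q = 943/9 + (1/9)q gives q* = 137 and p* = 120.
With the rebate, buyers effectively pay pb = ps − 60, where ps is the price sellers receive.
On the curves, pb = 1765/9 - (5/9)q and ps = 943/9 + (1/9)q; the wedge ps − pb = 60 gives 943/9 + (1/9)q − (1765/9 - (5/9)q) = 60, so q' = 227.
Then pb = 1765/9 − (5/9)·227 = 70 and ps = 943/9 + (1/9)·227 = 130.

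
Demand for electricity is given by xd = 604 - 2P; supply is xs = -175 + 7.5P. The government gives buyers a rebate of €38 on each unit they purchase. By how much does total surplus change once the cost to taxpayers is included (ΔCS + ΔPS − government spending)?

Pre-subsidy: 604 - 2P = -175 + 7.5P gives P* = 82, x* = 440.
With the rebate, buyers effectively pay Pb = Ps − 38, where Ps is the price sellers receive.
Demand in terms of Ps becomes xd = 604 − 2(Ps − 38) = 680 - 2Ps. Setting this equal to supply: 680 - 2Ps = -175 + 7.5Ps, so Ps = 90.
Buyers pay Pb = 90 − 38 = 52; x' = -175 + 7.5·90 = 500.
ΔCS = ½(440 + 500)(82 − 52) = 14100; ΔPS = ½(440 + 500)(90 − 82) = 3760.
Government spending = 38 × 500 = 19000.
Net change = 14100 + 3760 − 19000 = -1140. The loss equals the DWL triangle ½·38·60.

Net change in total surplus = -€1140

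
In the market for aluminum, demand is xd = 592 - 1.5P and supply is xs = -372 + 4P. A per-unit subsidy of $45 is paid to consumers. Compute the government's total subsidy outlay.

Pre-subsidy: 592 - 1.5P = -372 + 4P gives P* = 1928/11, x* = 3620/11.
With the rebate, buyers effectively pay Pb = Ps − 45, where Ps is the price sellers receive.
Demand in terms of Ps becomes xd = 592 − 1.5(Ps − 45) = 659.5 - 1.5Ps. Setting this equal to supply: 659.5 - 1.5Ps = -372 + 4Ps, so Ps = 2063/11.
Buyers pay Pb = 2063/11 − 45 = 1568/11; x' = -372 + 4·(2063/11) = 4160/11.
Government outlay = subsidy × quantity = 45 × 4160/11 = 187200/11.

Government cost = 187200/11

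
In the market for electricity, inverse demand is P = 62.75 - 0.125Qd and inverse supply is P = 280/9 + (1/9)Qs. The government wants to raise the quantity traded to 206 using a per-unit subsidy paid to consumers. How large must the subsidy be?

Required subsidy s = 17 per unit

At Q = 206, from the demand curve buyers pay Pb = 62.75 − 0.125·206 = 37; from the supply curve sellers need Ps = 280/9 + (1/9)·206 = 54.
The subsidy must fill the gap: s = Ps − Pb = 54 − 37 = 17.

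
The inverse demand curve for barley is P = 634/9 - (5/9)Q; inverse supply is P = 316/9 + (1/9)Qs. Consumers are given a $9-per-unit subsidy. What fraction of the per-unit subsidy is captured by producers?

Producer share = 1/6

Pre-subsidy: 634/9 - (5/9)Q = 316/9 + (1/9)Q gives Q* = 53 and P* = 41.
With the rebate, buyers effectively pay Pb = Ps − 9, where Ps is the price sellers receive.
On the curves, Pb = 634/9 - (5/9)Q and Ps = 316/9 + (1/9)Q; the wedge Ps − Pb = 9 gives 316/9 + (1/9)Q − (634/9 - (5/9)Q) = 9, so Q' = 66.5.
Then Pb = 634/9 − (5/9)·66.5 = 33.5 and Ps = 316/9 + (1/9)·66.5 = 42.5.
Buyers' price falls by P* − Pb = 41 − 33.5 = 7.5; sellers' price rises by Ps − P* = 42.5 − 41 = 1.5.
So producers capture 1.5/9 = 1/6 of each unit of subsidy.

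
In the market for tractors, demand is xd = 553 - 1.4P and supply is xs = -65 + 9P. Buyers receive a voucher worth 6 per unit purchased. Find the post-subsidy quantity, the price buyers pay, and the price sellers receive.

x' = 6202/13; buyers pay 705/13; sellers receive 783/13

Pre-subsidy: 553 - 1.4P = -65 + 9P gives P* = 1545/26, x* = 12215/26.
With the rebate, buyers effectively pay Pb = Ps − 6, where Ps is the price sellers receive.
Demand in terms of Ps becomes xd = 553 − 1.4(Ps − 6) = 561.4 - 1.4Ps. Setting this equal to supply: 561.4 - 1.4Ps = -65 + 9Ps, so Ps = 783/13.
Buyers pay Pb = 783/13 − 6 = 705/13; x' = -65 + 9·(783/13) = 6202/13.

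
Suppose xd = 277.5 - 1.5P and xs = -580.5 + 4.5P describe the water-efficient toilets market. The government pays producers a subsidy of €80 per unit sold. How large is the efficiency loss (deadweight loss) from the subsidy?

Pre-subsidy: 277.5 - 1.5P = -580.5 + 4.5P gives P* = 143, x* = 63.
With the subsidy, sellers receive Ps = Pb + 80 for each unit, where Pb is the price buyers pay.
Supply in terms of Pb becomes xs = -580.5 + 4.5(Pb + 80) = -220.5 + 4.5Pb. Setting this equal to demand: 277.5 - 1.5Pb = -220.5 + 4.5Pb, so Pb = 83.
Sellers receive Ps = 83 + 80 = 163; x' = 277.5 − 1.5·83 = 153.
The subsidy expands output by 153 − 63 = 90 past the efficient level; on those units the gap between marginal cost and willingness to pay runs from 0 up to 80.
DWL = ½ × 80 × 90 = 3600.

Deadweight loss = €3600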